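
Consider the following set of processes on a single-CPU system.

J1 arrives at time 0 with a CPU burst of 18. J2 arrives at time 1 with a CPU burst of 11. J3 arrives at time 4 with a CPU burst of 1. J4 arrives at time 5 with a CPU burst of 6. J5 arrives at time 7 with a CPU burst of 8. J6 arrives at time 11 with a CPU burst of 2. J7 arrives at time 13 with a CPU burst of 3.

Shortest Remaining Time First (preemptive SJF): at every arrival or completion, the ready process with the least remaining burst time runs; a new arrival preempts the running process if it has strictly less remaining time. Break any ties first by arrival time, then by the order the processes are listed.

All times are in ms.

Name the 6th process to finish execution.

J5

Timeline: | J1 0-1 | J2 1-4 | J3 4-5 | J4 5-11 | J6 11-13 | J7 13-16 | J2 16-24 | J5 24-32 | J1 32-49 |
Completion: J1=49  J2=24  J3=5  J4=11  J5=32  J6=13  J7=16
Finish order: J3 → J4 → J6 → J7 → J2 → J5 → J1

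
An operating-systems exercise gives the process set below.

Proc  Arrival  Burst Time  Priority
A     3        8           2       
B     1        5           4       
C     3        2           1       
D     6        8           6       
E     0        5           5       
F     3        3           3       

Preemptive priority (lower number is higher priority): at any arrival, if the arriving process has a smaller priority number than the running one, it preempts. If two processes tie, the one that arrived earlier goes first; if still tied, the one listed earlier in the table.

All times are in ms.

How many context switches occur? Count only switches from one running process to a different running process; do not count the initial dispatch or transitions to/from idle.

7

Schedule: | E 0-1 | B 1-3 | C 3-5 | A 5-13 | F 13-16 | B 16-19 | E 19-23 | D 23-31 |
Completion: A=13  B=19  C=5  D=31  E=23  F=16
Turnaround (C−A): A=10  B=18  C=2  D=25  E=23  F=13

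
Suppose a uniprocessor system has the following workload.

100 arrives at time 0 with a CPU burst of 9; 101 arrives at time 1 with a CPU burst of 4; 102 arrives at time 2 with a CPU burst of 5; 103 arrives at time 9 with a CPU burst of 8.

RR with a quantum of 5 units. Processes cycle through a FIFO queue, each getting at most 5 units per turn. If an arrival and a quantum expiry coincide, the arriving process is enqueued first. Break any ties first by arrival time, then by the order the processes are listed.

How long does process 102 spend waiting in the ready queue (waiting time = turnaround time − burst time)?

7

Schedule: | 100 0-5 | 101 5-9 | 102 9-14 | 100 14-18 | 103 18-26 |
Completion: 100=18  101=9  102=14  103=26
Turnaround (C−A): 100=18  101=8  102=12  103=17
Waiting(102) = turnaround − burst = 12 − 5 = 7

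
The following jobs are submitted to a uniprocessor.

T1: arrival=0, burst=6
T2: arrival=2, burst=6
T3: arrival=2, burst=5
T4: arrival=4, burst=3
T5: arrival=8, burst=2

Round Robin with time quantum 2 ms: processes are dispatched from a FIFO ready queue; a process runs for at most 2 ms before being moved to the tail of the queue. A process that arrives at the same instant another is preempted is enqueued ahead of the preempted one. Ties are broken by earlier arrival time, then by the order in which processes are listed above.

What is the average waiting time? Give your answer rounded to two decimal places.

11.60

Timeline: | T1 0-2 | T2 2-4 | T3 4-6 | T1 6-8 | T4 8-10 | T2 10-12 | T3 12-14 | T5 14-16 | T1 16-18 | T4 18-19 | T2 19-21 | T3 21-22 |
Completion: T1=18  T2=21  T3=22  T4=19  T5=16
Turnaround (C−A): T1=18  T2=19  T3=20  T4=15  T5=8
Waiting times: T1=12, T2=13, T3=15, T4=12, T5=6
Average waiting = (12+13+15+12+6) / 5 = 58/5 = 11.60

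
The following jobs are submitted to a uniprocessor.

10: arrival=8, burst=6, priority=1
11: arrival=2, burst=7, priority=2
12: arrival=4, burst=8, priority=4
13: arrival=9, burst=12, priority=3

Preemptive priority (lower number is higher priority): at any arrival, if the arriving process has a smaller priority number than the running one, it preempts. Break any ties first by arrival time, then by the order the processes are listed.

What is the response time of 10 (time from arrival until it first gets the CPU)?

Schedule: | idle 0-2 | 11 2-8 | 10 8-14 | 11 14-15 | 13 15-27 | 12 27-35 |
Completion: 10=14  11=15  12=35  13=27
Turnaround (C−A): 10=6  11=13  12=31  13=18
Response(10) = first start − arrival = 8 − 8 = 0

0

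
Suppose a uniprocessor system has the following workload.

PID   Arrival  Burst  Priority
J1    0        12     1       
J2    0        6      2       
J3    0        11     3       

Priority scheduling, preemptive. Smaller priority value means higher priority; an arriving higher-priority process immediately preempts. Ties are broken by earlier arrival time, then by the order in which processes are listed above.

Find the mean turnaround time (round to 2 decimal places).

19.67

Gantt: | J1 0-12 | J2 12-18 | J3 18-29 |
Completion: J1=12  J2=18  J3=29
Turnaround (C−A): J1=12  J2=18  J3=29
Turnaround times: J1=12, J2=18, J3=29
Average turnaround = (12+18+29) / 3 = 59/3 = 19.67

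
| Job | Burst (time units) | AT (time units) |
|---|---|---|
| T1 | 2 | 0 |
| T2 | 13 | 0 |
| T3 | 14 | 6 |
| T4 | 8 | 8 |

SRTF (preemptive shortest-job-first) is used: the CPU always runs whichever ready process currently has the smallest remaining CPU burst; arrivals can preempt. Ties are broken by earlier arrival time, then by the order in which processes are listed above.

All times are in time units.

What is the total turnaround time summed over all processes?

63

Schedule: | T1 0-2 | T2 2-15 | T4 15-23 | T3 23-37 |
Completion: T1=2  T2=15  T3=37  T4=23
Turnaround (C−A): T1=2  T2=15  T3=31  T4=15
Turnaround = completion − arrival: T1=2, T2=15, T3=31, T4=15
Total turnaround = 2 + 15 + 31 + 15 = 63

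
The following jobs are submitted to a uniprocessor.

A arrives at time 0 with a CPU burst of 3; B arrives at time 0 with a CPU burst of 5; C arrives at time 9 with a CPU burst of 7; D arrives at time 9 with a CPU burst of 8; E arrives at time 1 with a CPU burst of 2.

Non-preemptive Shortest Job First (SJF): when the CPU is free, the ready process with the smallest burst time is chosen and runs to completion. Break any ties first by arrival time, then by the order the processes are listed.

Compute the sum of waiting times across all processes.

Gantt: | A 0-3 | E 3-5 | B 5-10 | C 10-17 | D 17-25 |
Completion: A=3  B=10  C=17  D=25  E=5
Turnaround (C−A): A=3  B=10  C=8  D=16  E=4
Waiting = turnaround − burst: A=0, B=5, C=1, D=8, E=2
Total waiting = 0 + 5 + 1 + 8 + 2 = 16

16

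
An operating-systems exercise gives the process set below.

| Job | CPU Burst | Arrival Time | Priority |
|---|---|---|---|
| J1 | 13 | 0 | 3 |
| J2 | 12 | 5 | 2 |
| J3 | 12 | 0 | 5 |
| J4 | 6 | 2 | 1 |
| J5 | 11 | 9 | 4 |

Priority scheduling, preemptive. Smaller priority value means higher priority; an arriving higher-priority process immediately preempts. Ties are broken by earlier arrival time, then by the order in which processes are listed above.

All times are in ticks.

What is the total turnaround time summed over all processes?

139

Schedule: | J1 0-2 | J4 2-8 | J2 8-20 | J1 20-31 | J5 31-42 | J3 42-54 |
Completion: J1=31  J2=20  J3=54  J4=8  J5=42
Turnaround = completion − arrival: J1=31, J2=15, J3=54, J4=6, J5=33
Total turnaround = 31 + 15 + 54 + 6 + 33 = 139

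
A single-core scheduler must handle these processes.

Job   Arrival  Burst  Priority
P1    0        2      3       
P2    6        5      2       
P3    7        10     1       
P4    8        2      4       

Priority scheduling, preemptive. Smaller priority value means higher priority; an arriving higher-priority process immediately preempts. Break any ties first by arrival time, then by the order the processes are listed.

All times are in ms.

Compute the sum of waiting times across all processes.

23

Timeline: | P1 0-2 | idle 2-6 | P2 6-7 | P3 7-17 | P2 17-21 | P4 21-23 |
Completion: P1=2  P2=21  P3=17  P4=23
Waiting = turnaround − burst: P1=0, P2=10, P3=0, P4=13
Total waiting = 0 + 10 + 0 + 13 = 23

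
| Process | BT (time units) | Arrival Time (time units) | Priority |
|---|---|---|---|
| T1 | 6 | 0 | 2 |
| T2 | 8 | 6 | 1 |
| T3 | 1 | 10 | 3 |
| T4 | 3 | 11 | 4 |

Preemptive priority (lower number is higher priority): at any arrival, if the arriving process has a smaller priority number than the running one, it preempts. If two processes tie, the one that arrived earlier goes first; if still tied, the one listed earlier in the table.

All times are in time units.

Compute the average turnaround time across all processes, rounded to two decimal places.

Gantt: | T1 0-6 | T2 6-14 | T3 14-15 | T4 15-18 |
Completion: T1=6  T2=14  T3=15  T4=18
Turnaround times: T1=6, T2=8, T3=5, T4=7
Average turnaround = (6+8+5+7) / 4 = 26/4 = 6.50

6.50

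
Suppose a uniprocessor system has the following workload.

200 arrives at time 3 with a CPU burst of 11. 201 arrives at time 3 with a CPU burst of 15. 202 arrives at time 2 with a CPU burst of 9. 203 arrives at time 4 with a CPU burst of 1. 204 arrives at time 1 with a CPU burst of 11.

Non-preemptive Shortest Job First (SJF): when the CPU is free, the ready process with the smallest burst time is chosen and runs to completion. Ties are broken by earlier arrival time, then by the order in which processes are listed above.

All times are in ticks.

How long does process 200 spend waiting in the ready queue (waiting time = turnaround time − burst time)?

Timeline: | idle 0-1 | 204 1-12 | 203 12-13 | 202 13-22 | 200 22-33 | 201 33-48 |
Completion: 200=33  201=48  202=22  203=13  204=12
Waiting(200) = turnaround − burst = 30 − 11 = 19

19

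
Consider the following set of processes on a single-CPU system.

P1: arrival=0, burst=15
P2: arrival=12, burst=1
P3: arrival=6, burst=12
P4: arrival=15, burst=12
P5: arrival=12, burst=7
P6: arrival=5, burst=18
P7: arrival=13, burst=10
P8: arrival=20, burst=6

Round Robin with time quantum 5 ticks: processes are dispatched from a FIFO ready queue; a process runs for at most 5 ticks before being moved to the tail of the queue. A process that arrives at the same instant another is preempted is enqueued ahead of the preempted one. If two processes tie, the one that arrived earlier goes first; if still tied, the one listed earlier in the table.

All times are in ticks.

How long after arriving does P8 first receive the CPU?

Timeline: | P1 0-5 | P6 5-10 | P1 10-15 | P3 15-20 | P6 20-25 | P2 25-26 | P5 26-31 | P7 31-36 | P4 36-41 | P1 41-46 | P8 46-51 | P3 51-56 | P6 56-61 | P5 61-63 | P7 63-68 | P4 68-73 | P8 73-74 | P3 74-76 | P6 76-79 | P4 79-81 |
Completion: P1=46  P2=26  P3=76  P4=81  P5=63  P6=79  P7=68  P8=74
Turnaround (C−A): P1=46  P2=14  P3=70  P4=66  P5=51  P6=74  P7=55  P8=54
Response(P8) = first start − arrival = 46 − 20 = 26

26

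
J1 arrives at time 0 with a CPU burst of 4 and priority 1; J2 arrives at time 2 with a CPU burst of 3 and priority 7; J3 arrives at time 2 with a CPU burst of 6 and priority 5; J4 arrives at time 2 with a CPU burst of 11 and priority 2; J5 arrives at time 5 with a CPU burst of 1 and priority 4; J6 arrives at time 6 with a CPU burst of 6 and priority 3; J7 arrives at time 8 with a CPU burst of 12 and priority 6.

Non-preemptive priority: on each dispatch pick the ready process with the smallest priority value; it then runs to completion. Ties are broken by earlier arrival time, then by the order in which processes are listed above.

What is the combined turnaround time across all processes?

148

Gantt: | J1 0-4 | J4 4-15 | J6 15-21 | J5 21-22 | J3 22-28 | J7 28-40 | J2 40-43 |
Completion: J1=4  J2=43  J3=28  J4=15  J5=22  J6=21  J7=40
Turnaround (C−A): J1=4  J2=41  J3=26  J4=13  J5=17  J6=15  J7=32
Turnaround = completion − arrival: J1=4, J2=41, J3=26, J4=13, J5=17, J6=15, J7=32
Total turnaround = 4 + 41 + 26 + 13 + 17 + 15 + 32 = 148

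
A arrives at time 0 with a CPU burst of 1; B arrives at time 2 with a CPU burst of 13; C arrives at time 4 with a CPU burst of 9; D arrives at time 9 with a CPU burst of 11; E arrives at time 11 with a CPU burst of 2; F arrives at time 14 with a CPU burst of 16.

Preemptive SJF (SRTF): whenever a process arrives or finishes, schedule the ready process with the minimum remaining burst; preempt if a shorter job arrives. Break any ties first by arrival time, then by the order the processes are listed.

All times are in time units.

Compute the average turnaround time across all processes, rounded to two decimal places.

17.50

Timeline: | A 0-1 | idle 1-2 | B 2-4 | C 4-13 | E 13-15 | B 15-26 | D 26-37 | F 37-53 |
Completion: A=1  B=26  C=13  D=37  E=15  F=53
Turnaround (C−A): A=1  B=24  C=9  D=28  E=4  F=39
Turnaround times: A=1, B=24, C=9, D=28, E=4, F=39
Average turnaround = (1+24+9+28+4+39) / 6 = 105/6 = 17.50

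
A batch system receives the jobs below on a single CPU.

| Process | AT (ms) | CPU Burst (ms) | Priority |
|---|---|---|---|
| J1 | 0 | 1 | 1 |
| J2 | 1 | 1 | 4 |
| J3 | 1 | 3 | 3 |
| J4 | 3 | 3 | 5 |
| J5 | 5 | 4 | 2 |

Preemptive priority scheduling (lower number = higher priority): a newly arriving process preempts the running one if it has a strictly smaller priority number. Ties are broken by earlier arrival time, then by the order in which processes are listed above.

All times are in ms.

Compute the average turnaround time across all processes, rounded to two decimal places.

Gantt: | J1 0-1 | J3 1-4 | J2 4-5 | J5 5-9 | J4 9-12 |
Completion: J1=1  J2=5  J3=4  J4=12  J5=9
Turnaround times: J1=1, J2=4, J3=3, J4=9, J5=4
Average turnaround = (1+4+3+9+4) / 5 = 21/5 = 4.20

4.20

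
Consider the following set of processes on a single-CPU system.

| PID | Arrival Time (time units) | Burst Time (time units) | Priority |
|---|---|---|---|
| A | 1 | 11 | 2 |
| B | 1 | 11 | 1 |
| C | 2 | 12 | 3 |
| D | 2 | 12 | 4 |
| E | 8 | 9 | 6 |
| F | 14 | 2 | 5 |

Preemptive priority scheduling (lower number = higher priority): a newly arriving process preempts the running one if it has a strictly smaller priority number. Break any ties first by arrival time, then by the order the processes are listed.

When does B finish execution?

Schedule: | idle 0-1 | B 1-12 | A 12-23 | C 23-35 | D 35-47 | F 47-49 | E 49-58 |
Completion: A=23  B=12  C=35  D=47  E=58  F=49

12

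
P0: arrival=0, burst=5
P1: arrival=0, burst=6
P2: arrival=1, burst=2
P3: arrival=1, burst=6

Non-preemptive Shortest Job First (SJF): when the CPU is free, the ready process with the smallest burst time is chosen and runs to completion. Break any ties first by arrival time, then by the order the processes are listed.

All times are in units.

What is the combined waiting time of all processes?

Schedule: | P0 0-5 | P2 5-7 | P1 7-13 | P3 13-19 |
Completion: P0=5  P1=13  P2=7  P3=19
Turnaround (C−A): P0=5  P1=13  P2=6  P3=18
Waiting = turnaround − burst: P0=0, P1=7, P2=4, P3=12
Total waiting = 0 + 7 + 4 + 12 = 23

23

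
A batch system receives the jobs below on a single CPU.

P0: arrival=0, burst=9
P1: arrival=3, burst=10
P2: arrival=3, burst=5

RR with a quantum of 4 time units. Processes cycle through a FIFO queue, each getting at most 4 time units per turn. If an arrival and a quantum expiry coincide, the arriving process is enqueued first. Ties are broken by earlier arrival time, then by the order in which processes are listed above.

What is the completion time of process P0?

22

Gantt: | P0 0-4 | P1 4-8 | P2 8-12 | P0 12-16 | P1 16-20 | P2 20-21 | P0 21-22 | P1 22-24 |
Completion: P0=22  P1=24  P2=21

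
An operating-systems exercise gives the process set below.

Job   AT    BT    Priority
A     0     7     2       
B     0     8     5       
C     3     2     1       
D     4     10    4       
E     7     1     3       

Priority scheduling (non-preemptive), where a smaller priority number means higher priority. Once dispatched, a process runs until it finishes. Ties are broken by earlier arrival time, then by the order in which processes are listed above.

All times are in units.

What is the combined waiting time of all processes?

Timeline: | A 0-7 | C 7-9 | E 9-10 | D 10-20 | B 20-28 |
Completion: A=7  B=28  C=9  D=20  E=10
Waiting = turnaround − burst: A=0, B=20, C=4, D=6, E=2
Total waiting = 0 + 20 + 4 + 6 + 2 = 32

32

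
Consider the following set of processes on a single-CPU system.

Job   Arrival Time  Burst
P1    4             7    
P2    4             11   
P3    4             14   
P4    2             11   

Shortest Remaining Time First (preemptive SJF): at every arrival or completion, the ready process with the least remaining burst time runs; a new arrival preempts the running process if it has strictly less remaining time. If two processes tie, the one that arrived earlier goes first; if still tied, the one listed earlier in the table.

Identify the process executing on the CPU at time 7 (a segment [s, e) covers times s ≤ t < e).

P1

Gantt: | idle 0-2 | P4 2-4 | P1 4-11 | P4 11-20 | P2 20-31 | P3 31-45 |
Completion: P1=11  P2=31  P3=45  P4=20
Turnaround (C−A): P1=7  P2=27  P3=41  P4=18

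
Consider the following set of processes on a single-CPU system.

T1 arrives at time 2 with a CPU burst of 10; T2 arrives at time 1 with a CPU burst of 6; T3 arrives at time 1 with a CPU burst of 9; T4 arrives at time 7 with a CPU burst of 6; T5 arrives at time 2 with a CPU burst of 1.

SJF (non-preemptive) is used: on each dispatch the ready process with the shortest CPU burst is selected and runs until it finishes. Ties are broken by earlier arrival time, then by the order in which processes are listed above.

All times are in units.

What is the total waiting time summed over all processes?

40

Schedule: | idle 0-1 | T2 1-7 | T5 7-8 | T4 8-14 | T3 14-23 | T1 23-33 |
Completion: T1=33  T2=7  T3=23  T4=14  T5=8
Turnaround (C−A): T1=31  T2=6  T3=22  T4=7  T5=6
Waiting = turnaround − burst: T1=21, T2=0, T3=13, T4=1, T5=5
Total waiting = 21 + 0 + 13 + 1 + 5 = 40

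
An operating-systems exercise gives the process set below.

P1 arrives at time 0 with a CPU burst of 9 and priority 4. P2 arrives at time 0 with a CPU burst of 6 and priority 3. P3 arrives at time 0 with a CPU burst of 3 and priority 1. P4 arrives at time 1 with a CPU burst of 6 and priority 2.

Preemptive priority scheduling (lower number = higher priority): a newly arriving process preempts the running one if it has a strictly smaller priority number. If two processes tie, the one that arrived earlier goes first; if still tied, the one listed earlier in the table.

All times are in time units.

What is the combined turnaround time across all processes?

50

Schedule: | P3 0-3 | P4 3-9 | P2 9-15 | P1 15-24 |
Completion: P1=24  P2=15  P3=3  P4=9
Turnaround (C−A): P1=24  P2=15  P3=3  P4=8
Turnaround = completion − arrival: P1=24, P2=15, P3=3, P4=8
Total turnaround = 24 + 15 + 3 + 8 = 50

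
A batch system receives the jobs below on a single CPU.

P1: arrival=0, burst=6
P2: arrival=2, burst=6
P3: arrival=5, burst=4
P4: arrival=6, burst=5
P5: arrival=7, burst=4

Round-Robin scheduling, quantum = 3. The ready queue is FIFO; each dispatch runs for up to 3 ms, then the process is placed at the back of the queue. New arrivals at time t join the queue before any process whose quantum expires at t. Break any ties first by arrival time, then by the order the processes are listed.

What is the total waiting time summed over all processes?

53

Schedule: | P1 0-3 | P2 3-6 | P1 6-9 | P3 9-12 | P4 12-15 | P2 15-18 | P5 18-21 | P3 21-22 | P4 22-24 | P5 24-25 |
Completion: P1=9  P2=18  P3=22  P4=24  P5=25
Turnaround (C−A): P1=9  P2=16  P3=17  P4=18  P5=18
Waiting = turnaround − burst: P1=3, P2=10, P3=13, P4=13, P5=14
Total waiting = 3 + 10 + 13 + 13 + 14 = 53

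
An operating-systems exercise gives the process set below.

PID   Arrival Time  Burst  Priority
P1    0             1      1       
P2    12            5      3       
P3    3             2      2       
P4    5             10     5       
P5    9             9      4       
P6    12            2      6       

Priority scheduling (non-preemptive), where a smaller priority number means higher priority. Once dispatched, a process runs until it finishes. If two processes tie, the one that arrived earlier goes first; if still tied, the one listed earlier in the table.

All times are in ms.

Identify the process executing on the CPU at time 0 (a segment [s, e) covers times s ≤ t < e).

P1

Schedule: | P1 0-1 | idle 1-3 | P3 3-5 | P4 5-15 | P2 15-20 | P5 20-29 | P6 29-31 |
Completion: P1=1  P2=20  P3=5  P4=15  P5=29  P6=31
Turnaround (C−A): P1=1  P2=8  P3=2  P4=10  P5=20  P6=19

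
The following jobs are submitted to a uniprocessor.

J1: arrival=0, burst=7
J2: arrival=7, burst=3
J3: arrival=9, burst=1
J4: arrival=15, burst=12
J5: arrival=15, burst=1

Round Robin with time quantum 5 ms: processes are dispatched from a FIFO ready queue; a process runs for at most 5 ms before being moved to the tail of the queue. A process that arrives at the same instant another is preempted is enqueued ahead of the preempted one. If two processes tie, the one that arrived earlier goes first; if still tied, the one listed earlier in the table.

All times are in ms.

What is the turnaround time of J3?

Schedule: | J1 0-7 | J2 7-10 | J3 10-11 | idle 11-15 | J4 15-20 | J5 20-21 | J4 21-28 |
Completion: J1=7  J2=10  J3=11  J4=28  J5=21
Turnaround (C−A): J1=7  J2=3  J3=2  J4=13  J5=6
Turnaround(J3) = completion − arrival = 11 − 9 = 2

2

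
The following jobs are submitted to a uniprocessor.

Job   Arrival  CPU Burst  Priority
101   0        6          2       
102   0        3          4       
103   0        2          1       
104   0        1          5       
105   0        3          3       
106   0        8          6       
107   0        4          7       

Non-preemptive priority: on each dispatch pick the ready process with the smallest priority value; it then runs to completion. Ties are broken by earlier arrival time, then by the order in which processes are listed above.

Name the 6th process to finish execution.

106

Gantt: | 103 0-2 | 101 2-8 | 105 8-11 | 102 11-14 | 104 14-15 | 106 15-23 | 107 23-27 |
Completion: 101=8  102=14  103=2  104=15  105=11  106=23  107=27
Turnaround (C−A): 101=8  102=14  103=2  104=15  105=11  106=23  107=27
Finish order: 103 → 101 → 105 → 102 → 104 → 106 → 107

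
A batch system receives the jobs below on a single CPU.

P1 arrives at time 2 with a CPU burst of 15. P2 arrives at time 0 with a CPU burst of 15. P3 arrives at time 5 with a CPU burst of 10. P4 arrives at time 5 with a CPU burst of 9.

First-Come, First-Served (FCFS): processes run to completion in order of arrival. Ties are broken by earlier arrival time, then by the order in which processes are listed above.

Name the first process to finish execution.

Gantt: | P2 0-15 | P1 15-30 | P3 30-40 | P4 40-49 |
Completion: P1=30  P2=15  P3=40  P4=49
Turnaround (C−A): P1=28  P2=15  P3=35  P4=44
Finish order: P2 → P1 → P3 → P4

P2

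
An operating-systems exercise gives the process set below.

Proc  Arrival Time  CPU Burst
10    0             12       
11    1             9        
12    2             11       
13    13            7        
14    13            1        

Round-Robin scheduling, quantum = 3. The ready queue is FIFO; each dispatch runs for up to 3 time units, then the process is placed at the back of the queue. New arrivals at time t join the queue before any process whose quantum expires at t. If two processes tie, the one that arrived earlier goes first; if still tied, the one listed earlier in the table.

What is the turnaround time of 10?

Timeline: | 10 0-3 | 11 3-6 | 12 6-9 | 10 9-12 | 11 12-15 | 12 15-18 | 10 18-21 | 13 21-24 | 14 24-25 | 11 25-28 | 12 28-31 | 10 31-34 | 13 34-37 | 12 37-39 | 13 39-40 |
Completion: 10=34  11=28  12=39  13=40  14=25
Turnaround(10) = completion − arrival = 34 − 0 = 34

34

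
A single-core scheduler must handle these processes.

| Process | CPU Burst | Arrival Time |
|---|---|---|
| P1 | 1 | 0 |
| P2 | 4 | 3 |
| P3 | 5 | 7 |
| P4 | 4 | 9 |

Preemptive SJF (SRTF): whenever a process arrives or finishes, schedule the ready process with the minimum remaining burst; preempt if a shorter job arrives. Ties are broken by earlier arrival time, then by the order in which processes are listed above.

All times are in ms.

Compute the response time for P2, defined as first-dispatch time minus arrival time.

Gantt: | P1 0-1 | idle 1-3 | P2 3-7 | P3 7-12 | P4 12-16 |
Completion: P1=1  P2=7  P3=12  P4=16
Turnaround (C−A): P1=1  P2=4  P3=5  P4=7
Response(P2) = first start − arrival = 3 − 3 = 0

0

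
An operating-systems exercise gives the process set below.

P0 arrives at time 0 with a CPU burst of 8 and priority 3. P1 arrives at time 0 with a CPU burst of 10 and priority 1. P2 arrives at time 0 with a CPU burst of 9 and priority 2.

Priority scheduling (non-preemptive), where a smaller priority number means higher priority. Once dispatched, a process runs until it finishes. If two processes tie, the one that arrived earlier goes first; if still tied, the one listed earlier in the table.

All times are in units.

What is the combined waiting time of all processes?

Schedule: | P1 0-10 | P2 10-19 | P0 19-27 |
Completion: P0=27  P1=10  P2=19
Turnaround (C−A): P0=27  P1=10  P2=19
Waiting = turnaround − burst: P0=19, P1=0, P2=10
Total waiting = 19 + 0 + 10 = 29

29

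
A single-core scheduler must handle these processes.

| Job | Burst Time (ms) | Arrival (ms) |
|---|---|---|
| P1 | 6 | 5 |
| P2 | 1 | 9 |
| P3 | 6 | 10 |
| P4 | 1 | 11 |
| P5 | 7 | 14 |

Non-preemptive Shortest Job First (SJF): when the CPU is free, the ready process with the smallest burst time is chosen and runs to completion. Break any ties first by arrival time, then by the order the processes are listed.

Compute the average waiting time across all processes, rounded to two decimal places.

Gantt: | idle 0-5 | P1 5-11 | P2 11-12 | P4 12-13 | P3 13-19 | P5 19-26 |
Completion: P1=11  P2=12  P3=19  P4=13  P5=26
Turnaround (C−A): P1=6  P2=3  P3=9  P4=2  P5=12
Waiting times: P1=0, P2=2, P3=3, P4=1, P5=5
Average waiting = (0+2+3+1+5) / 5 = 11/5 = 2.20

2.20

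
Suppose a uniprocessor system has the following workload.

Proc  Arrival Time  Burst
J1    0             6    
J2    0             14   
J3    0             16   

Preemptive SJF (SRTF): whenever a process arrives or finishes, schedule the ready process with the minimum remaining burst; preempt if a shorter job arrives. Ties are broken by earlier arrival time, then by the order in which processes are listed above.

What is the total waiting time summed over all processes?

26

Timeline: | J1 0-6 | J2 6-20 | J3 20-36 |
Completion: J1=6  J2=20  J3=36
Waiting = turnaround − burst: J1=0, J2=6, J3=20
Total waiting = 0 + 6 + 20 = 26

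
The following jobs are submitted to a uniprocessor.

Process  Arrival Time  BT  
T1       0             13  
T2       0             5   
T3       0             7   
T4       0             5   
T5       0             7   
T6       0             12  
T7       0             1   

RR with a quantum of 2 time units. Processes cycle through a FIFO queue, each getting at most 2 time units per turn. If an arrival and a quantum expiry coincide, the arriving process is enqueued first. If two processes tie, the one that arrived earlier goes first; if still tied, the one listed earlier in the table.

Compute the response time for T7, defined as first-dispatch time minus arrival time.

Gantt: | T1 0-2 | T2 2-4 | T3 4-6 | T4 6-8 | T5 8-10 | T6 10-12 | T7 12-13 | T1 13-15 | T2 15-17 | T3 17-19 | T4 19-21 | T5 21-23 | T6 23-25 | T1 25-27 | T2 27-28 | T3 28-30 | T4 30-31 | T5 31-33 | T6 33-35 | T1 35-37 | T3 37-38 | T5 38-39 | T6 39-41 | T1 41-43 | T6 43-45 | T1 45-47 | T6 47-49 | T1 49-50 |
Completion: T1=50  T2=28  T3=38  T4=31  T5=39  T6=49  T7=13
Turnaround (C−A): T1=50  T2=28  T3=38  T4=31  T5=39  T6=49  T7=13
Response(T7) = first start − arrival = 12 − 0 = 12

12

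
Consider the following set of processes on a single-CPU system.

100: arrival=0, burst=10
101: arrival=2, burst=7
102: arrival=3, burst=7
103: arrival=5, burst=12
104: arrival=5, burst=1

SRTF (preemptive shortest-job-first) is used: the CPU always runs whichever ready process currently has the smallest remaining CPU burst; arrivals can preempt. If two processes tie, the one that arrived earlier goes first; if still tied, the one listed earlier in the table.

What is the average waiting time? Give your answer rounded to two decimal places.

Gantt: | 100 0-2 | 101 2-5 | 104 5-6 | 101 6-10 | 102 10-17 | 100 17-25 | 103 25-37 |
Completion: 100=25  101=10  102=17  103=37  104=6
Turnaround (C−A): 100=25  101=8  102=14  103=32  104=1
Waiting times: 100=15, 101=1, 102=7, 103=20, 104=0
Average waiting = (15+1+7+20+0) / 5 = 43/5 = 8.60

8.60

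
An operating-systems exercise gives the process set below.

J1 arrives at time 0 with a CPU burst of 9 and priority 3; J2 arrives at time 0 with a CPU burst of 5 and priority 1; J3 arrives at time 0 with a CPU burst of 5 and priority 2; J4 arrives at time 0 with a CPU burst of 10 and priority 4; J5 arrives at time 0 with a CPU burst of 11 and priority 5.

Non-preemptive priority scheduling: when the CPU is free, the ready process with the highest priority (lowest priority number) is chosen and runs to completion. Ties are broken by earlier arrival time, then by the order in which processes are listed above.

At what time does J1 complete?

Schedule: | J2 0-5 | J3 5-10 | J1 10-19 | J4 19-29 | J5 29-40 |
Completion: J1=19  J2=5  J3=10  J4=29  J5=40
Turnaround (C−A): J1=19  J2=5  J3=10  J4=29  J5=40

19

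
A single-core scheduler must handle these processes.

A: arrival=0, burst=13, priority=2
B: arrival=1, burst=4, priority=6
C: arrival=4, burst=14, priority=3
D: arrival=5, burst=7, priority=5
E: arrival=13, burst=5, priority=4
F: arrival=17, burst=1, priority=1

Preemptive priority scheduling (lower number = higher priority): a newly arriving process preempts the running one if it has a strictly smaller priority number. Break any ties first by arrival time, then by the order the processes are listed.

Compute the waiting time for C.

Timeline: | A 0-13 | C 13-17 | F 17-18 | C 18-28 | E 28-33 | D 33-40 | B 40-44 |
Completion: A=13  B=44  C=28  D=40  E=33  F=18
Waiting(C) = turnaround − burst = 24 − 14 = 10

10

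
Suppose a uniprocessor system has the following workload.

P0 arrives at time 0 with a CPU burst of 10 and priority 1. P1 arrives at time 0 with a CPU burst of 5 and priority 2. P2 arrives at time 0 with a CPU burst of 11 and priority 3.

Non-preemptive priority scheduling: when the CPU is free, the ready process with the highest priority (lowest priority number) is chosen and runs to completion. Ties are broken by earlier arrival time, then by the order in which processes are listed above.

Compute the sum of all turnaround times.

Gantt: | P0 0-10 | P1 10-15 | P2 15-26 |
Completion: P0=10  P1=15  P2=26
Turnaround (C−A): P0=10  P1=15  P2=26
Turnaround = completion − arrival: P0=10, P1=15, P2=26
Total turnaround = 10 + 15 + 26 = 51

51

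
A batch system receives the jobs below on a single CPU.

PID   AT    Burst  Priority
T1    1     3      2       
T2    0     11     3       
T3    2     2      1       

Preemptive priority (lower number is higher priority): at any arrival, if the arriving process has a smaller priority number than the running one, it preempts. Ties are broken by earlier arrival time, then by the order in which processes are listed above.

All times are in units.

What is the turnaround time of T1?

Timeline: | T2 0-1 | T1 1-2 | T3 2-4 | T1 4-6 | T2 6-16 |
Completion: T1=6  T2=16  T3=4
Turnaround (C−A): T1=5  T2=16  T3=2
Turnaround(T1) = completion − arrival = 6 − 1 = 5

5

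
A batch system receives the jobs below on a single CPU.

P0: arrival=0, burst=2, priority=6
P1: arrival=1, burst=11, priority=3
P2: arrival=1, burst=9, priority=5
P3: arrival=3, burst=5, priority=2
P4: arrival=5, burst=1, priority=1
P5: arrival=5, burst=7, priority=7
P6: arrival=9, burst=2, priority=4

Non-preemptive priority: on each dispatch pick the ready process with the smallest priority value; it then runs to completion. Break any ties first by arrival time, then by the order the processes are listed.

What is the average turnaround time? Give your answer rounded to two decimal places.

Schedule: | P0 0-2 | P1 2-13 | P4 13-14 | P3 14-19 | P6 19-21 | P2 21-30 | P5 30-37 |
Completion: P0=2  P1=13  P2=30  P3=19  P4=14  P5=37  P6=21
Turnaround (C−A): P0=2  P1=12  P2=29  P3=16  P4=9  P5=32  P6=12
Turnaround times: P0=2, P1=12, P2=29, P3=16, P4=9, P5=32, P6=12
Average turnaround = (2+12+29+16+9+32+12) / 7 = 112/7 = 16.00

16.00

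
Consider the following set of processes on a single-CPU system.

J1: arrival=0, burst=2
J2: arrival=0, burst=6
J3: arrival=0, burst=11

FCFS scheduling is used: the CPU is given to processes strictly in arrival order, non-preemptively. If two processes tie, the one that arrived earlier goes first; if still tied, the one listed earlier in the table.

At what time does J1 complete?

Gantt: | J1 0-2 | J2 2-8 | J3 8-19 |
Completion: J1=2  J2=8  J3=19
Turnaround (C−A): J1=2  J2=8  J3=19

2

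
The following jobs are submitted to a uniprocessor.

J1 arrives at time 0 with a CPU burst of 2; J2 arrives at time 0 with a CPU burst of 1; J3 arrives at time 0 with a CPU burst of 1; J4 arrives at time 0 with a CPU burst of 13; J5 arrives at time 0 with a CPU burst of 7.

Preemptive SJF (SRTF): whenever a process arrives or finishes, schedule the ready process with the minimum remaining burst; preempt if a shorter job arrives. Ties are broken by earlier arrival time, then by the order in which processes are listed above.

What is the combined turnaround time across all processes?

42

Schedule: | J2 0-1 | J3 1-2 | J1 2-4 | J5 4-11 | J4 11-24 |
Completion: J1=4  J2=1  J3=2  J4=24  J5=11
Turnaround = completion − arrival: J1=4, J2=1, J3=2, J4=24, J5=11
Total turnaround = 4 + 1 + 2 + 24 + 11 = 42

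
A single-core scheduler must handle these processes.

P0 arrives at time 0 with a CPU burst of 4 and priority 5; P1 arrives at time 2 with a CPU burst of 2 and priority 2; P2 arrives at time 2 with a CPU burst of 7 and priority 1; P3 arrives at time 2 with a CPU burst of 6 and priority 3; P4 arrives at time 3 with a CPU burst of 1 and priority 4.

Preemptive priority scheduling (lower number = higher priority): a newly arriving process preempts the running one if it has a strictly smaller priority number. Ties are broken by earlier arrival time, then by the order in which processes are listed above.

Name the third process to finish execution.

P3

Timeline: | P0 0-2 | P2 2-9 | P1 9-11 | P3 11-17 | P4 17-18 | P0 18-20 |
Completion: P0=20  P1=11  P2=9  P3=17  P4=18
Turnaround (C−A): P0=20  P1=9  P2=7  P3=15  P4=15
Finish order: P2 → P1 → P3 → P4 → P0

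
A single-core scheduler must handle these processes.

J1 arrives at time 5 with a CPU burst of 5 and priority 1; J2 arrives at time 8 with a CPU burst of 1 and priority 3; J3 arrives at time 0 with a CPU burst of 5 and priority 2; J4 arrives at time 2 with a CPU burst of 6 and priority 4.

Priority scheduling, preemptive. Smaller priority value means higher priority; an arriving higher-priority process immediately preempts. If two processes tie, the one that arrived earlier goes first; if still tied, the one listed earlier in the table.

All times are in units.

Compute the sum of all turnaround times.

28

Timeline: | J3 0-5 | J1 5-10 | J2 10-11 | J4 11-17 |
Completion: J1=10  J2=11  J3=5  J4=17
Turnaround = completion − arrival: J1=5, J2=3, J3=5, J4=15
Total turnaround = 5 + 3 + 5 + 15 = 28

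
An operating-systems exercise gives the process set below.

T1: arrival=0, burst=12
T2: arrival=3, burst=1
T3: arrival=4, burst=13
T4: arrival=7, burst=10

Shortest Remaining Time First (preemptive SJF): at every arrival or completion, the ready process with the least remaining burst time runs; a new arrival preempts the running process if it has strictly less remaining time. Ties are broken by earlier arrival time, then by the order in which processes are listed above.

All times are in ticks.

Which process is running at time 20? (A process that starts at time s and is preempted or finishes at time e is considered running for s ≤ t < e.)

T4

Timeline: | T1 0-3 | T2 3-4 | T1 4-13 | T4 13-23 | T3 23-36 |
Completion: T1=13  T2=4  T3=36  T4=23
Turnaround (C−A): T1=13  T2=1  T3=32  T4=16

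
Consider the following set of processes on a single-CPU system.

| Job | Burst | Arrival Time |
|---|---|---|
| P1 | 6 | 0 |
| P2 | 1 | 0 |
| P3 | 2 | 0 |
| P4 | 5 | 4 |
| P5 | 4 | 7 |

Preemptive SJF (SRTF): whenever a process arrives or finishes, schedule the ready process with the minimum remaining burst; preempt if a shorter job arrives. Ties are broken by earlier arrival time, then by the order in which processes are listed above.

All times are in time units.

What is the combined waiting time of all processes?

15

Timeline: | P2 0-1 | P3 1-3 | P1 3-9 | P5 9-13 | P4 13-18 |
Completion: P1=9  P2=1  P3=3  P4=18  P5=13
Turnaround (C−A): P1=9  P2=1  P3=3  P4=14  P5=6
Waiting = turnaround − burst: P1=3, P2=0, P3=1, P4=9, P5=2
Total waiting = 3 + 0 + 1 + 9 + 2 = 15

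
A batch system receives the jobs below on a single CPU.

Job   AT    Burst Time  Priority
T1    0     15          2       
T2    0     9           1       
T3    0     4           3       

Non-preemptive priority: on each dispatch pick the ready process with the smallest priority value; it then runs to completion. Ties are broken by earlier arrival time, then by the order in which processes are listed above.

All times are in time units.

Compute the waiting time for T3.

Timeline: | T2 0-9 | T1 9-24 | T3 24-28 |
Completion: T1=24  T2=9  T3=28
Turnaround (C−A): T1=24  T2=9  T3=28
Waiting(T3) = turnaround − burst = 28 − 4 = 24

24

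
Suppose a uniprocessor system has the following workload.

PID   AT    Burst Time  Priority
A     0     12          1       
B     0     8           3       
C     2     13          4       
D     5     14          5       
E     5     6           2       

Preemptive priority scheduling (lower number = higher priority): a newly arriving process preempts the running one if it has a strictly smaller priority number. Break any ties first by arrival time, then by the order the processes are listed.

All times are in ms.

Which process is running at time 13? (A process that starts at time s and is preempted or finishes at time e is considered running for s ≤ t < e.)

Schedule: | A 0-12 | E 12-18 | B 18-26 | C 26-39 | D 39-53 |
Completion: A=12  B=26  C=39  D=53  E=18
Turnaround (C−A): A=12  B=26  C=37  D=48  E=13

E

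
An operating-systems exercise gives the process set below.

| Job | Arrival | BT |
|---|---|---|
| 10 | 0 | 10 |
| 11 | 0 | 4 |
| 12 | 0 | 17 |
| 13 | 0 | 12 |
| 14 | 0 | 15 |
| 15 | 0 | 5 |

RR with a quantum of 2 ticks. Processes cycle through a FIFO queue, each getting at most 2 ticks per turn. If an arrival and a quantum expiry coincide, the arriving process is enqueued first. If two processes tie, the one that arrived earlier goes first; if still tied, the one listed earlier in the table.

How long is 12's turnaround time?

Schedule: | 10 0-2 | 11 2-4 | 12 4-6 | 13 6-8 | 14 8-10 | 15 10-12 | 10 12-14 | 11 14-16 | 12 16-18 | 13 18-20 | 14 20-22 | 15 22-24 | 10 24-26 | 12 26-28 | 13 28-30 | 14 30-32 | 15 32-33 | 10 33-35 | 12 35-37 | 13 37-39 | 14 39-41 | 10 41-43 | 12 43-45 | 13 45-47 | 14 47-49 | 12 49-51 | 13 51-53 | 14 53-55 | 12 55-57 | 14 57-59 | 12 59-61 | 14 61-62 | 12 62-63 |
Completion: 10=43  11=16  12=63  13=53  14=62  15=33
Turnaround(12) = completion − arrival = 63 − 0 = 63

63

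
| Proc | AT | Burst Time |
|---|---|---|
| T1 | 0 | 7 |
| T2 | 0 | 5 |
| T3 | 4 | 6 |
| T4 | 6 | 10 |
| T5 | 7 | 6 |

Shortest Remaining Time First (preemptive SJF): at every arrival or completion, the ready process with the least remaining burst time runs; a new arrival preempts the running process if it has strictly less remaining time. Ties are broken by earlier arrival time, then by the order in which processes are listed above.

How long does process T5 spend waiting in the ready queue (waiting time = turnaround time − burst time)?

Schedule: | T2 0-5 | T3 5-11 | T5 11-17 | T1 17-24 | T4 24-34 |
Completion: T1=24  T2=5  T3=11  T4=34  T5=17
Turnaround (C−A): T1=24  T2=5  T3=7  T4=28  T5=10
Waiting(T5) = turnaround − burst = 10 − 6 = 4

4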